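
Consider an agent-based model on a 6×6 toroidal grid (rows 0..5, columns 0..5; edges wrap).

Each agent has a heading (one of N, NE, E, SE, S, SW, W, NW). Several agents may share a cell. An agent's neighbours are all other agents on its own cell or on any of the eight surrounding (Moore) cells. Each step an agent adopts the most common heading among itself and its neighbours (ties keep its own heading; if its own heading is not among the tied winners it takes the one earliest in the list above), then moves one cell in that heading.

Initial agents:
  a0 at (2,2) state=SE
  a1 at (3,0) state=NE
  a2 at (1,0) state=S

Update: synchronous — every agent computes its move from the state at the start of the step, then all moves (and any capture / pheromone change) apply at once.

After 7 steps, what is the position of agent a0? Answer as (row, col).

(3, 3)

t=1: a0@(3,3):SE a1@(2,1):NE a2@(2,0):S
t=2: a0@(4,4):SE a1@(1,2):NE a2@(3,0):S
t=3: a0@(5,5):SE a1@(0,3):NE a2@(4,0):S
t=4: a0@(0,0):SE a1@(5,4):NE a2@(5,0):S
t=5: a0@(1,1):SE a1@(4,5):NE a2@(0,0):S
t=6: a0@(2,2):SE a1@(3,0):NE a2@(1,0):S
t=7: a0@(3,3):SE a1@(2,1):NE a2@(2,0):S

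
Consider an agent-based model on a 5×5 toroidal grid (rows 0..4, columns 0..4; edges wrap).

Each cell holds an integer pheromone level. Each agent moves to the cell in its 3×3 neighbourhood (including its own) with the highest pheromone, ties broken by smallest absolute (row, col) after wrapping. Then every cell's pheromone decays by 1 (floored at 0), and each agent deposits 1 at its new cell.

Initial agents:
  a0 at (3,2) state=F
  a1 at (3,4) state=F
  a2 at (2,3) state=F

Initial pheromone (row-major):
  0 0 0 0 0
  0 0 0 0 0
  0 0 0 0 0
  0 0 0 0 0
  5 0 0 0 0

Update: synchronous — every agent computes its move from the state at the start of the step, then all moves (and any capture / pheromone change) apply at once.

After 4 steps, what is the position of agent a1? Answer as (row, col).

t=1: a0@(2,1) a1@(4,0) a2@(1,2) | pheromone: 0 0 0 0 0 / 0 0 1 0 0 / 0 1 0 0 0 / 0 0 0 0 0 / 5 0 0 0 0
t=2: a0@(1,2) a1@(4,0) a2@(1,2) | pheromone: 0 0 0 0 0 / 0 0 2 0 0 / 0 0 0 0 0 / 0 0 0 0 0 / 5 0 0 0 0
t=3: a0@(1,2) a1@(4,0) a2@(1,2) | pheromone: 0 0 0 0 0 / 0 0 3 0 0 / 0 0 0 0 0 / 0 0 0 0 0 / 5 0 0 0 0
t=4: a0@(1,2) a1@(4,0) a2@(1,2) | pheromone: 0 0 0 0 0 / 0 0 4 0 0 / 0 0 0 0 0 / 0 0 0 0 0 / 5 0 0 0 0

(4, 0)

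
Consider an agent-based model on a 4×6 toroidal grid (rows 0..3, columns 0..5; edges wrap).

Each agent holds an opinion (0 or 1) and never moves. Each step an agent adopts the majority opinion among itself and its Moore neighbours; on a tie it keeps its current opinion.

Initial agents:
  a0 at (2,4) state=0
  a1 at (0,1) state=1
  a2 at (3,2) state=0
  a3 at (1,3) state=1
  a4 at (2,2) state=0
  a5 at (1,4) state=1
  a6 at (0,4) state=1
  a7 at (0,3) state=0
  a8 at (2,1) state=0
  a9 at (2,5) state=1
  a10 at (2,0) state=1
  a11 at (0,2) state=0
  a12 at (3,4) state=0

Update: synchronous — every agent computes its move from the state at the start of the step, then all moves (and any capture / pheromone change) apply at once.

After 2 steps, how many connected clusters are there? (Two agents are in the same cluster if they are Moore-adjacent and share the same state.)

2

t=1: a0@(2,4):1 a1@(0,1):0 a2@(3,2):0 a3@(1,3):0 a4@(2,2):0 a5@(1,4):1 a6@(0,4):1 a7@(0,3):0 a8@(2,1):0 a9@(2,5):1 a10@(2,0):1 a11@(0,2):0 a12@(3,4):0
t=2: a0@(2,4):1 a1@(0,1):0 a2@(3,2):0 a3@(1,3):0 a4@(2,2):0 a5@(1,4):1 a6@(0,4):0 a7@(0,3):0 a8@(2,1):0 a9@(2,5):1 a10@(2,0):1 a11@(0,2):0 a12@(3,4):1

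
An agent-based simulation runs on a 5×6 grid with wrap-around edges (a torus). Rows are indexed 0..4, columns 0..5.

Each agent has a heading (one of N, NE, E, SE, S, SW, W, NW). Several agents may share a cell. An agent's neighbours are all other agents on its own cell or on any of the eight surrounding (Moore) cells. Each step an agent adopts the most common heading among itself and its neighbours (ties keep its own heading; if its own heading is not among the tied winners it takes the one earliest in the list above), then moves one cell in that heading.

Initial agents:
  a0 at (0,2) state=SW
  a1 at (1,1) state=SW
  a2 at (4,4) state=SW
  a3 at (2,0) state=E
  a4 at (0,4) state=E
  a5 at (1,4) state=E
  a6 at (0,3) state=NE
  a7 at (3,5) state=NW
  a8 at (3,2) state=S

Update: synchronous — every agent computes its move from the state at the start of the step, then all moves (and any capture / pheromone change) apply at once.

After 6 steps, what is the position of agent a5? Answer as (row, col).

t=1: a0@(1,1):SW a1@(2,0):SW a2@(0,3):SW a3@(2,1):E a4@(0,5):E a5@(1,5):E a6@(0,4):E a7@(2,4):NW a8@(4,2):S
t=2: a0@(2,0):SW a1@(3,5):SW a2@(1,2):SW a3@(3,0):SW a4@(0,0):E a5@(1,0):E a6@(0,5):E a7@(1,3):NW a8@(0,2):S
t=3: a0@(3,5):SW a1@(4,4):SW a2@(2,1):SW a3@(4,5):SW a4@(0,1):E a5@(1,1):E a6@(0,0):E a7@(0,2):NW a8@(1,2):S
t=4: a0@(4,4):SW a1@(0,3):SW a2@(3,0):SW a3@(0,4):SW a4@(0,2):E a5@(1,2):E a6@(0,1):E a7@(0,3):E a8@(1,3):E
t=5: a0@(0,3):SW a1@(0,4):E a2@(4,5):SW a3@(1,3):SW a4@(0,3):E a5@(1,3):E a6@(0,2):E a7@(0,4):E a8@(1,4):E
t=6: a0@(0,4):E a1@(0,5):E a2@(4,0):E a3@(1,4):E a4@(0,4):E a5@(1,4):E a6@(0,3):E a7@(0,5):E a8@(1,5):E

(1, 4)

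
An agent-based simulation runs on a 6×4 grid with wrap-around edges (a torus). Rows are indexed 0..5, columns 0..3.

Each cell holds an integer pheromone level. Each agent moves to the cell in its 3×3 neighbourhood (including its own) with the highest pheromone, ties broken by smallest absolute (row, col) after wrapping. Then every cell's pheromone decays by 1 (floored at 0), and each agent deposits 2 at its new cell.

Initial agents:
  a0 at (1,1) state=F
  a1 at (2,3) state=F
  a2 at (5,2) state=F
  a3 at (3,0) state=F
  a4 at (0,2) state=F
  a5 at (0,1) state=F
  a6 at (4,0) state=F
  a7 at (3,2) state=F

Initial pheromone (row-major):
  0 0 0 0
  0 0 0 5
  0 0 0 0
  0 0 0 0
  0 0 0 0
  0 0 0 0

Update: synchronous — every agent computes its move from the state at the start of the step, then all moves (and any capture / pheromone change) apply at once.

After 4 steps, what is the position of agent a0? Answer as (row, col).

(1, 3)

t=1: a0@(0,0) a1@(1,3) a2@(0,1) a3@(2,0) a4@(1,3) a5@(0,0) a6@(3,0) a7@(2,1) | pheromone: 4 2 0 0 / 0 0 0 8 / 2 2 0 0 / 2 0 0 0 / 0 0 0 0 / 0 0 0 0
t=2: a0@(1,3) a1@(1,3) a2@(0,0) a3@(1,3) a4@(1,3) a5@(1,3) a6@(2,0) a7@(2,0) | pheromone: 5 1 0 0 / 0 0 0 17 / 5 1 0 0 / 1 0 0 0 / 0 0 0 0 / 0 0 0 0
t=3: a0@(1,3) a1@(1,3) a2@(1,3) a3@(1,3) a4@(1,3) a5@(1,3) a6@(1,3) a7@(1,3) | pheromone: 4 0 0 0 / 0 0 0 32 / 4 0 0 0 / 0 0 0 0 / 0 0 0 0 / 0 0 0 0
t=4: a0@(1,3) a1@(1,3) a2@(1,3) a3@(1,3) a4@(1,3) a5@(1,3) a6@(1,3) a7@(1,3) | pheromone: 3 0 0 0 / 0 0 0 47 / 3 0 0 0 / 0 0 0 0 / 0 0 0 0 / 0 0 0 0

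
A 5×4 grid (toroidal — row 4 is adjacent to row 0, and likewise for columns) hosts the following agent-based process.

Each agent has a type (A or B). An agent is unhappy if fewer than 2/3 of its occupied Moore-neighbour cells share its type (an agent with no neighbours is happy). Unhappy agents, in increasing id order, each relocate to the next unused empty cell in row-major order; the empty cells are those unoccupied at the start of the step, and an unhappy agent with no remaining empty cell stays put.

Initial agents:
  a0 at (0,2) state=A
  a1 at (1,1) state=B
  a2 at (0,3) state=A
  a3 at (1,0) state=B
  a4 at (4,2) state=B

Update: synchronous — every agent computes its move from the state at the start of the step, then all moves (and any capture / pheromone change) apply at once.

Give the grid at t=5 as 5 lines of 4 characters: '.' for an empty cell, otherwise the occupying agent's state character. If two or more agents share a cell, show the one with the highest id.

AB..
..AB
.B..
....
....

t=1: a0@(0,0):A a1@(0,1):B a2@(1,2):A a3@(1,3):B a4@(2,0):B
t=2: a0@(0,2):A a1@(0,3):B a2@(1,0):A a3@(1,1):B a4@(2,0):B
t=3: a0@(0,0):A a1@(0,1):B a2@(1,2):A a3@(1,3):B a4@(2,1):B
t=4: a0@(0,2):A a1@(0,3):B a2@(1,0):A a3@(1,1):B a4@(2,0):B
t=5: a0@(0,0):A a1@(0,1):B a2@(1,2):A a3@(1,3):B a4@(2,1):B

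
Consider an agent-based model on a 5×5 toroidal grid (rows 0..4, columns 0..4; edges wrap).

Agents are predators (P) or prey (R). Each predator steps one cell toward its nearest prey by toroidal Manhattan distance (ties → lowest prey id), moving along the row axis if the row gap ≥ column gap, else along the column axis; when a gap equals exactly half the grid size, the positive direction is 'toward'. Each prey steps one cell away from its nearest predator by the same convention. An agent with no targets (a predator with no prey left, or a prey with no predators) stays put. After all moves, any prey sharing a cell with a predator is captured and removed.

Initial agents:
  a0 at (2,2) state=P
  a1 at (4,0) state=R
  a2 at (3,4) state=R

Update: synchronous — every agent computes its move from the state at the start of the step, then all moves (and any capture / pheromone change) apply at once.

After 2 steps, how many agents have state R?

t=1: a0@(2,3):P a1@(0,0):R a2@(3,0):R
t=2: a0@(2,4):P a1@(4,0):R a2@(3,1):R

2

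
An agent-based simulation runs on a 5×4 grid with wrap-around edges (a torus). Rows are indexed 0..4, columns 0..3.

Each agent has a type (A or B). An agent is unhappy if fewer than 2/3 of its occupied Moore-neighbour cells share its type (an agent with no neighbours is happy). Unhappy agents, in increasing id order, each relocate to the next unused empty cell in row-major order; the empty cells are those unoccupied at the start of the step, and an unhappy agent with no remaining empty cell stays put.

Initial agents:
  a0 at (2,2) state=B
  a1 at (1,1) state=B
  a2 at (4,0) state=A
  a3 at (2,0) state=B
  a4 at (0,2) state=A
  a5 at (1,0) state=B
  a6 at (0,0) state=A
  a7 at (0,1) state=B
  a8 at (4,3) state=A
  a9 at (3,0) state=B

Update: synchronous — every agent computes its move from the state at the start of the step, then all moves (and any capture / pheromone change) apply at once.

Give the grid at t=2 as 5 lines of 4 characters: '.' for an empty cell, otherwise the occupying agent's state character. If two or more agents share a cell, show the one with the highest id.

BAAA
BB..
BB..
B...
...A

t=1: a0@(2,2):B a1@(1,1):B a2@(0,3):A a3@(2,0):B a4@(1,2):A a5@(1,0):B a6@(1,3):A a7@(2,1):B a8@(4,3):A a9@(2,3):B
t=2: a0@(0,0):B a1@(1,1):B a2@(0,3):A a3@(2,0):B a4@(0,1):A a5@(1,0):B a6@(0,2):A a7@(2,1):B a8@(4,3):A a9@(3,0):B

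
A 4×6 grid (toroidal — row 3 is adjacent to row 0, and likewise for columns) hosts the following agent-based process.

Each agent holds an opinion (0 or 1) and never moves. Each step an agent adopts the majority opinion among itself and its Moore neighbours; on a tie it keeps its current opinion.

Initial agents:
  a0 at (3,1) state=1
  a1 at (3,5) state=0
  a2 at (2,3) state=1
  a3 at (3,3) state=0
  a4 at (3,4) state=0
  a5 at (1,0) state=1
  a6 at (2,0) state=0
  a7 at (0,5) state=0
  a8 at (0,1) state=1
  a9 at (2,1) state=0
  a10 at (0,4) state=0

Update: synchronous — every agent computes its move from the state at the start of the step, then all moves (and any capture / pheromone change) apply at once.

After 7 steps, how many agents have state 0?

t=1: a0@(3,1):1 a1@(3,5):0 a2@(2,3):0 a3@(3,3):0 a4@(3,4):0 a5@(1,0):0 a6@(2,0):0 a7@(0,5):0 a8@(0,1):1 a9@(2,1):0 a10@(0,4):0
t=2: (unchanged — steady state)

9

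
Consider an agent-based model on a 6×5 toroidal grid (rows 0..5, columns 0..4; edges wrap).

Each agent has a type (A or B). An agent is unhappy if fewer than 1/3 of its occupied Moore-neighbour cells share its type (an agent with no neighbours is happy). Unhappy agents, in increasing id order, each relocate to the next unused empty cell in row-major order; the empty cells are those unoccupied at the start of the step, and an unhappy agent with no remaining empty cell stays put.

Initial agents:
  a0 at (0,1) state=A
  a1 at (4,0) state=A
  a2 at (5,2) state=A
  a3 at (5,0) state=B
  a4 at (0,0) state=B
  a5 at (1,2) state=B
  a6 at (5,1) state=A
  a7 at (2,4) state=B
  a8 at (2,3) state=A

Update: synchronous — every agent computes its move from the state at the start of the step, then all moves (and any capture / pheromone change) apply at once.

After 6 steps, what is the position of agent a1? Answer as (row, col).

t=1: a0@(0,1):A a1@(4,0):A a2@(5,2):A a3@(0,2):B a4@(0,0):B a5@(0,3):B a6@(5,1):A a7@(0,4):B a8@(1,0):A
t=2: a0@(0,1):A a1@(4,0):A a2@(5,2):A a3@(1,1):B a4@(1,2):B a5@(0,3):B a6@(5,1):A a7@(0,4):B a8@(1,0):A
t=3: (unchanged — steady state)

(4, 0)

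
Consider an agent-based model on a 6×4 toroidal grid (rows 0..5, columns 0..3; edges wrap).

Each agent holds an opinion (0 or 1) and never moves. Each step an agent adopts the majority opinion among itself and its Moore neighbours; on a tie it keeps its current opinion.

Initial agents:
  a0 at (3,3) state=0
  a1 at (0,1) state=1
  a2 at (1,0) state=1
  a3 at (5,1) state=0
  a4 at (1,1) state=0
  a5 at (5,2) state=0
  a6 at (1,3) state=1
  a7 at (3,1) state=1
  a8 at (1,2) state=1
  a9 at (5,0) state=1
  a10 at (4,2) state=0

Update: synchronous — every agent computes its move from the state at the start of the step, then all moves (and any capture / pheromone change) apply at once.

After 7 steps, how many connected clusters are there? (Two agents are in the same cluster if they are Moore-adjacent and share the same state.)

3

t=1: a0@(3,3):0 a1@(0,1):1 a2@(1,0):1 a3@(5,1):0 a4@(1,1):1 a5@(5,2):0 a6@(1,3):1 a7@(3,1):1 a8@(1,2):1 a9@(5,0):1 a10@(4,2):0
t=2: (unchanged — steady state)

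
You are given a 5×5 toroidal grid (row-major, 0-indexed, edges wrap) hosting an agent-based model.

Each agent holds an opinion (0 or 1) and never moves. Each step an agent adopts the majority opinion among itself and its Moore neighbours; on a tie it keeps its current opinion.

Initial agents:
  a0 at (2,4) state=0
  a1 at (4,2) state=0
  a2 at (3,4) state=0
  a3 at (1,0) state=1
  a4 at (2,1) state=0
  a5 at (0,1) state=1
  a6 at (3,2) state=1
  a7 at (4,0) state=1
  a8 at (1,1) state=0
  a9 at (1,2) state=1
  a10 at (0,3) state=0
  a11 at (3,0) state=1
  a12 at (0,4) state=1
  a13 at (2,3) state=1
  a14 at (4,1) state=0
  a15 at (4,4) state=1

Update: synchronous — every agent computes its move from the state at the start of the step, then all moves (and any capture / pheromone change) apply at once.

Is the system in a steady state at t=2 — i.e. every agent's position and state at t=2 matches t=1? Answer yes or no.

no

t=1: a0@(2,4):1 a1@(4,2):0 a2@(3,4):1 a3@(1,0):1 a4@(2,1):1 a5@(0,1):1 a6@(3,2):0 a7@(4,0):1 a8@(1,1):1 a9@(1,2):1 a10@(0,3):1 a11@(3,0):0 a12@(0,4):1 a13@(2,3):1 a14@(4,1):1 a15@(4,4):1
t=2: a0@(2,4):1 a1@(4,2):1 a2@(3,4):1 a3@(1,0):1 a4@(2,1):1 a5@(0,1):1 a6@(3,2):1 a7@(4,0):1 a8@(1,1):1 a9@(1,2):1 a10@(0,3):1 a11@(3,0):1 a12@(0,4):1 a13@(2,3):1 a14@(4,1):1 a15@(4,4):1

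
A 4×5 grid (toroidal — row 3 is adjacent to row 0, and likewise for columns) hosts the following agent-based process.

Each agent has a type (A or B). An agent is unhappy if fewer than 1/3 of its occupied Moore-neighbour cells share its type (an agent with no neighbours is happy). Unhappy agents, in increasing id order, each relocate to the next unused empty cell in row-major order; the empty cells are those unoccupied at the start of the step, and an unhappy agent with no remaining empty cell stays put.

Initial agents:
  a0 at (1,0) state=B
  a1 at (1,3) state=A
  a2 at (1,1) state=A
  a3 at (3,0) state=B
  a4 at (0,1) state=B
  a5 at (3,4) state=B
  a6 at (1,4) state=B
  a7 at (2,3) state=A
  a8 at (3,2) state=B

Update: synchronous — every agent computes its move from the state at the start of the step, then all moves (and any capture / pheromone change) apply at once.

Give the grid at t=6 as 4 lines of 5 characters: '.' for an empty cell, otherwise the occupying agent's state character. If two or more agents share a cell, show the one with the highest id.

.BAA.
B..AB
.....
B.B.B

t=1: a0@(1,0):B a1@(1,3):A a2@(0,0):A a3@(3,0):B a4@(0,1):B a5@(3,4):B a6@(1,4):B a7@(0,2):A a8@(3,2):B
t=2: a0@(1,0):B a1@(1,3):A a2@(0,3):A a3@(3,0):B a4@(0,1):B a5@(3,4):B a6@(1,4):B a7@(0,2):A a8@(3,2):B
t=3: (unchanged — steady state)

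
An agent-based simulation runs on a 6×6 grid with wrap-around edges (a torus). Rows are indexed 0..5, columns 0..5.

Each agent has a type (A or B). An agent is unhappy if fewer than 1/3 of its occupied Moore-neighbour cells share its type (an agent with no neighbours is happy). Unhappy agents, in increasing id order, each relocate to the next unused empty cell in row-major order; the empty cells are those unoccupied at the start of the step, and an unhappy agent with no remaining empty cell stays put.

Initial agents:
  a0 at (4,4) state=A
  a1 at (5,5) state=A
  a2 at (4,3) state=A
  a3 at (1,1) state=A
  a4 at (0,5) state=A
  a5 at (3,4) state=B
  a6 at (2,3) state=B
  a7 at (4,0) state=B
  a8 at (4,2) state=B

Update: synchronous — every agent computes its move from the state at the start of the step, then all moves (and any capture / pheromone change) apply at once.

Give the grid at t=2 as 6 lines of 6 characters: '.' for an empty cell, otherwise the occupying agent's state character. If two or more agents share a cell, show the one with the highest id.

t=1: a0@(4,4):A a1@(5,5):A a2@(4,3):A a3@(1,1):A a4@(0,5):A a5@(3,4):B a6@(2,3):B a7@(0,0):B a8@(0,1):B
t=2: a0@(4,4):A a1@(5,5):A a2@(4,3):A a3@(0,2):A a4@(0,5):A a5@(3,4):B a6@(2,3):B a7@(0,3):B a8@(0,1):B

.BAB.A
......
...B..
....B.
...AA.
.....A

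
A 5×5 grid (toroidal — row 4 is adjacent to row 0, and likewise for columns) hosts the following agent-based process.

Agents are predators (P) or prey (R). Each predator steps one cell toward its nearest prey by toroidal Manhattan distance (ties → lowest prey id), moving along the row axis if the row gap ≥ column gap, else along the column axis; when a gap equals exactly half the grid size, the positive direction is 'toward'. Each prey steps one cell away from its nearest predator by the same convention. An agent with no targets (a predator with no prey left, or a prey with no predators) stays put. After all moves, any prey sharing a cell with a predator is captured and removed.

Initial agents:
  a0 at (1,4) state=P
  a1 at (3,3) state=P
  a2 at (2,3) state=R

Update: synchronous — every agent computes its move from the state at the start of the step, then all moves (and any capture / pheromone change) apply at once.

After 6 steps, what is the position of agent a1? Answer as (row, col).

t=1: a0@(2,4):P a1@(2,3):P a2@(1,3):R
t=2: a0@(1,4):P a1@(1,3):P a2@(0,3):R
t=3: a0@(0,4):P a1@(0,3):P a2@(4,3):R
t=4: a0@(4,4):P a1@(4,3):P a2@(3,3):R
t=5: a0@(3,4):P a1@(3,3):P a2@(2,3):R
t=6: a0@(2,4):P a1@(2,3):P a2@(1,3):R

(2, 3)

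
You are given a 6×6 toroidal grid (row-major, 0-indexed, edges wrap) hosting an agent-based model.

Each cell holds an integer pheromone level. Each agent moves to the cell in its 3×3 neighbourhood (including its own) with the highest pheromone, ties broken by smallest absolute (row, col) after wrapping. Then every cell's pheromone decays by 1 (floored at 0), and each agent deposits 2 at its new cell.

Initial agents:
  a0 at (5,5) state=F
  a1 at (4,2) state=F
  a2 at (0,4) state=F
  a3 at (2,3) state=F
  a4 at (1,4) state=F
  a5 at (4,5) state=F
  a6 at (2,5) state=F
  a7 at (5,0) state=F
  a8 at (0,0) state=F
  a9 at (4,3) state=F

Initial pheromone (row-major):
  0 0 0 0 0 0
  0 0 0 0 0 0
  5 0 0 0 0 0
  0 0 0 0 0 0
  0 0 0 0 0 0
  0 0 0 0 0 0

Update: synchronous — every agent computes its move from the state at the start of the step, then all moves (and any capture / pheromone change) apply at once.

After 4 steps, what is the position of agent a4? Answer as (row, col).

(0, 3)

t=1: a0@(0,0) a1@(3,1) a2@(0,3) a3@(1,2) a4@(0,3) a5@(3,0) a6@(2,0) a7@(0,0) a8@(0,0) a9@(3,2) | pheromone: 6 0 0 4 0 0 / 0 0 2 0 0 0 / 6 0 0 0 0 0 / 2 2 2 0 0 0 / 0 0 0 0 0 0 / 0 0 0 0 0 0
t=2: a0@(0,0) a1@(2,0) a2@(0,3) a3@(0,3) a4@(0,3) a5@(2,0) a6@(2,0) a7@(0,0) a8@(0,0) a9@(3,1) | pheromone: 11 0 0 9 0 0 / 0 0 1 0 0 0 / 11 0 0 0 0 0 / 1 3 1 0 0 0 / 0 0 0 0 0 0 / 0 0 0 0 0 0
t=3: a0@(0,0) a1@(2,0) a2@(0,3) a3@(0,3) a4@(0,3) a5@(2,0) a6@(2,0) a7@(0,0) a8@(0,0) a9@(2,0) | pheromone: 16 0 0 14 0 0 / 0 0 0 0 0 0 / 18 0 0 0 0 0 / 0 2 0 0 0 0 / 0 0 0 0 0 0 / 0 0 0 0 0 0
t=4: a0@(0,0) a1@(2,0) a2@(0,3) a3@(0,3) a4@(0,3) a5@(2,0) a6@(2,0) a7@(0,0) a8@(0,0) a9@(2,0) | pheromone: 21 0 0 19 0 0 / 0 0 0 0 0 0 / 25 0 0 0 0 0 / 0 1 0 0 0 0 / 0 0 0 0 0 0 / 0 0 0 0 0 0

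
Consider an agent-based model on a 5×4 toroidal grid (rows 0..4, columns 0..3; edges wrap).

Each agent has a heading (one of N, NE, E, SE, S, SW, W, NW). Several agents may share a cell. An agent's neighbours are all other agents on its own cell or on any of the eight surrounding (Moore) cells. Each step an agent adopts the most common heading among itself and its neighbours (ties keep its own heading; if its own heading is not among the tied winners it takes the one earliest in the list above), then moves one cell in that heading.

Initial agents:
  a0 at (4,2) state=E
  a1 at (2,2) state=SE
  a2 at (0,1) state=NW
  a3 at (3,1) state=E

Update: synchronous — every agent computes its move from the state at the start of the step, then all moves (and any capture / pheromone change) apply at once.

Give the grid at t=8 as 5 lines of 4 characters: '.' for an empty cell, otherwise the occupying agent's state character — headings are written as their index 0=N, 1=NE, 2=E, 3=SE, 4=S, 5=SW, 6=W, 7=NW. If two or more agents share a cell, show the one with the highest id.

....
....
....
.22.
..2.

t=1: a0@(4,3):E a1@(3,3):SE a2@(4,0):NW a3@(3,2):E
t=2: a0@(4,0):E a1@(3,0):E a2@(3,3):NW a3@(3,3):E
t=3: a0@(4,1):E a1@(3,1):E a2@(3,0):E a3@(3,0):E
t=4: a0@(4,2):E a1@(3,2):E a2@(3,1):E a3@(3,1):E
t=5: a0@(4,3):E a1@(3,3):E a2@(3,2):E a3@(3,2):E
t=6: a0@(4,0):E a1@(3,0):E a2@(3,3):E a3@(3,3):E
t=7: a0@(4,1):E a1@(3,1):E a2@(3,0):E a3@(3,0):E
t=8: a0@(4,2):E a1@(3,2):E a2@(3,1):E a3@(3,1):E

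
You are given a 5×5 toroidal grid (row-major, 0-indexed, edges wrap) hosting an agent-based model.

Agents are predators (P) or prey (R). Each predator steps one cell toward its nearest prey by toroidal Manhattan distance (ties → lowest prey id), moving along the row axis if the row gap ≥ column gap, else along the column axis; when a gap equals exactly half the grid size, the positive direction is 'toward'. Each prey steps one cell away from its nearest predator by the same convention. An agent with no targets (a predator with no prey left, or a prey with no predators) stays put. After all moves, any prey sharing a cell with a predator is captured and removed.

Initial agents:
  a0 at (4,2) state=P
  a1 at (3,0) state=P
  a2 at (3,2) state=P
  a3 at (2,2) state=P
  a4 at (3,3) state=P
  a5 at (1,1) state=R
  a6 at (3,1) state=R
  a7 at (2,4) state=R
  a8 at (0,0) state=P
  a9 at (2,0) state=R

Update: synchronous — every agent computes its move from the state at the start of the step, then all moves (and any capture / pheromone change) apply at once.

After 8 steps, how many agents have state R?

1

t=1: a0@(3,2):P a1@(3,1):P a2@(3,1):P a3@(1,2):P a4@(3,2):P a5@(0,1):R a7@(1,4):R a8@(1,0):P
t=2: a0@(4,2):P a1@(4,1):P a2@(4,1):P a3@(0,2):P a4@(4,2):P a5@(1,1):R a7@(1,3):R a8@(1,4):P
t=3: a0@(0,2):P a1@(0,1):P a2@(0,1):P a3@(1,2):P a4@(0,2):P a5@(2,1):R a8@(1,3):P
t=4: a0@(1,2):P a1@(1,1):P a2@(1,1):P a3@(2,2):P a4@(1,2):P a5@(3,1):R a8@(1,2):P
t=5: a0@(2,2):P a1@(2,1):P a2@(2,1):P a3@(3,2):P a4@(2,2):P a5@(4,1):R a8@(2,2):P
t=6: a0@(3,2):P a1@(3,1):P a2@(3,1):P a3@(4,2):P a4@(3,2):P a5@(0,1):R a8@(3,2):P
t=7: a0@(4,2):P a1@(4,1):P a2@(4,1):P a3@(0,2):P a4@(4,2):P a5@(1,1):R a8@(4,2):P
t=8: a0@(0,2):P a1@(0,1):P a2@(0,1):P a3@(1,2):P a4@(0,2):P a5@(2,1):R a8@(0,2):P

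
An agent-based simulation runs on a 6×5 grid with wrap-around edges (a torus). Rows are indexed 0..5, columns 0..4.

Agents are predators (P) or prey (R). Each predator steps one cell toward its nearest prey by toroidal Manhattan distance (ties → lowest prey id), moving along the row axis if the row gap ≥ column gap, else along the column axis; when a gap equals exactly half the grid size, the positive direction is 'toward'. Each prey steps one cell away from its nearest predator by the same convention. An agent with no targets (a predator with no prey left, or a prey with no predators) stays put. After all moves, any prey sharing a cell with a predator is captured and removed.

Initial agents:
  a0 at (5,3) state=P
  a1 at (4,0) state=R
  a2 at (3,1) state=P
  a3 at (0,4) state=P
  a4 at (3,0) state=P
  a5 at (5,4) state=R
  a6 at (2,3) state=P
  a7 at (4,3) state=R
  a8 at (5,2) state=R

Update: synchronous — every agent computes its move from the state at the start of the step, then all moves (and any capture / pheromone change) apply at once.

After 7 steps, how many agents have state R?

t=1: a0@(5,4):P a1@(5,0):R a2@(4,1):P a3@(5,4):P a4@(4,0):P a5@(5,0):R a6@(3,3):P a8@(5,1):R
t=2: a0@(5,0):P a2@(5,1):P a3@(5,0):P a4@(5,0):P a6@(4,3):P a8@(0,1):R
t=3: a0@(0,0):P a2@(0,1):P a3@(0,0):P a4@(0,0):P a6@(5,3):P a8@(1,1):R
t=4: a0@(1,0):P a2@(1,1):P a3@(1,0):P a4@(1,0):P a6@(0,3):P a8@(2,1):R
t=5: a0@(2,0):P a2@(2,1):P a3@(2,0):P a4@(2,0):P a6@(1,3):P a8@(3,1):R
t=6: a0@(3,0):P a2@(3,1):P a3@(3,0):P a4@(3,0):P a6@(2,3):P a8@(4,1):R
t=7: a0@(4,0):P a2@(4,1):P a3@(4,0):P a4@(4,0):P a6@(3,3):P a8@(5,1):R

1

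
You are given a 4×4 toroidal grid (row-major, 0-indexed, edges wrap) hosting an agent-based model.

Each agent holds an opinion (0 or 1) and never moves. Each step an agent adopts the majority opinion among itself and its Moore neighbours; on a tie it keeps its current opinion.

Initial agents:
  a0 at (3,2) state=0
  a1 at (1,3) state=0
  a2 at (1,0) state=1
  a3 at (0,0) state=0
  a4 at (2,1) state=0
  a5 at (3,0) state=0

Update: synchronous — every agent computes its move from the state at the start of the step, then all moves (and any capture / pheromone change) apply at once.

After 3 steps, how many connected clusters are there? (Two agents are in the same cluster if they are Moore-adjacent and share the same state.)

t=1: a0@(3,2):0 a1@(1,3):0 a2@(1,0):0 a3@(0,0):0 a4@(2,1):0 a5@(3,0):0
t=2: (unchanged — steady state)

1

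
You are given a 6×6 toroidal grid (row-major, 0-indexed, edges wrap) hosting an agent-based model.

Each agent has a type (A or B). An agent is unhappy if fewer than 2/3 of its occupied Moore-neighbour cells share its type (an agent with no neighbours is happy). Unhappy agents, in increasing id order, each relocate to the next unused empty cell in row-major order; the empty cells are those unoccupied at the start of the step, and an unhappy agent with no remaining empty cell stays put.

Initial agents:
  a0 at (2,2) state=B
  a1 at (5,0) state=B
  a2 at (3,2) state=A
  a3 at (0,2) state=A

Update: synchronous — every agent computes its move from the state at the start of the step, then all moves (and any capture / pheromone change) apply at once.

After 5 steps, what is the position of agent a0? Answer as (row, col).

(0, 2)

t=1: a0@(0,0):B a1@(5,0):B a2@(0,1):A a3@(0,2):A
t=2: a0@(0,3):B a1@(0,4):B a2@(0,5):A a3@(0,2):A
t=3: a0@(0,0):B a1@(0,1):B a2@(1,0):A a3@(1,1):A
t=4: a0@(0,2):B a1@(0,3):B a2@(0,4):A a3@(0,5):A
t=5: a0@(0,2):B a1@(0,0):B a2@(0,1):A a3@(0,5):A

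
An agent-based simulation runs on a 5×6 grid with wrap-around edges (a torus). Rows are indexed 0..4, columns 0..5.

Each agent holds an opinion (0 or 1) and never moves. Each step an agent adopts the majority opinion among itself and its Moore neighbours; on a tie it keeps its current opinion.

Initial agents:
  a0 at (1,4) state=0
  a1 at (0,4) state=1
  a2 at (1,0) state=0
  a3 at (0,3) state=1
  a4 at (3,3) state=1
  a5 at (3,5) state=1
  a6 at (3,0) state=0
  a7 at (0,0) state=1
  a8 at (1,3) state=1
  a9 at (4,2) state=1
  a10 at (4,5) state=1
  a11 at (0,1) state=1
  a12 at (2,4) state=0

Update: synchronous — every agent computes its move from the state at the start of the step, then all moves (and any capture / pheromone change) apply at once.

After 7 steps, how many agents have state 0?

t=1: a0@(1,4):1 a1@(0,4):1 a2@(1,0):1 a3@(0,3):1 a4@(3,3):1 a5@(3,5):1 a6@(3,0):1 a7@(0,0):1 a8@(1,3):1 a9@(4,2):1 a10@(4,5):1 a11@(0,1):1 a12@(2,4):1
t=2: (unchanged — steady state)

0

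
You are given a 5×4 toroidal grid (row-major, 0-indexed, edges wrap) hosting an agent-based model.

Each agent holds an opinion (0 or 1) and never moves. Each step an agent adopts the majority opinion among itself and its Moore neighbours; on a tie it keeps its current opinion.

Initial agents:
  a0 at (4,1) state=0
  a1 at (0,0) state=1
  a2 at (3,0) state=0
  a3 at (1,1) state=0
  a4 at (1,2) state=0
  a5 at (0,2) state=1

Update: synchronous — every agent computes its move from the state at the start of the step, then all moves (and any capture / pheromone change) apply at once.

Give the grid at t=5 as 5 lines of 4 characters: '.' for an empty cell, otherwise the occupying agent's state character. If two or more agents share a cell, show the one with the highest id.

0.0.
.00.
....
0...
.0..

t=1: a0@(4,1):0 a1@(0,0):0 a2@(3,0):0 a3@(1,1):0 a4@(1,2):0 a5@(0,2):0
t=2: (unchanged — steady state)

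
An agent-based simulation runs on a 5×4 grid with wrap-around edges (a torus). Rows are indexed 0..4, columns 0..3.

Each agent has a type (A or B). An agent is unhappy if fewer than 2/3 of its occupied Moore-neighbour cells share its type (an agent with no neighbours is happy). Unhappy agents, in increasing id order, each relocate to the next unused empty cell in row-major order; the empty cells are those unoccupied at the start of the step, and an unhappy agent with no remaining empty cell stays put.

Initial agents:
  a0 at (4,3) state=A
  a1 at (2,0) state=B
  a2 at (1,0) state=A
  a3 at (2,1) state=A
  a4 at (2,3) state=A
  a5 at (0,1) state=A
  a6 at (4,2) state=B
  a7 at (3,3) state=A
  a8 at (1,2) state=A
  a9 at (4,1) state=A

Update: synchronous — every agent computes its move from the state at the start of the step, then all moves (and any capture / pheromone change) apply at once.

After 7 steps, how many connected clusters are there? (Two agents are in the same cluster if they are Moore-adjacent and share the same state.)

t=1: a0@(0,0):A a1@(0,2):B a2@(1,0):A a3@(2,1):A a4@(2,3):A a5@(0,1):A a6@(0,3):B a7@(1,1):A a8@(1,2):A a9@(1,3):A
t=2: a0@(0,0):A a1@(2,0):B a2@(1,0):A a3@(2,1):A a4@(2,3):A a5@(0,1):A a6@(2,2):B a7@(1,1):A a8@(1,2):A a9@(1,3):A
t=3: a0@(0,0):A a1@(0,2):B a2@(1,0):A a3@(0,3):A a4@(3,0):A a5@(0,1):A a6@(3,1):B a7@(1,1):A a8@(1,2):A a9@(1,3):A
t=4: a0@(0,0):A a1@(2,0):B a2@(1,0):A a3@(0,3):A a4@(2,1):A a5@(0,1):A a6@(2,2):B a7@(1,1):A a8@(1,2):A a9@(1,3):A
t=5: a0@(0,0):A a1@(0,2):B a2@(1,0):A a3@(0,3):A a4@(2,3):A a5@(0,1):A a6@(3,0):B a7@(1,1):A a8@(1,2):A a9@(1,3):A
t=6: a0@(0,0):A a1@(2,0):B a2@(1,0):A a3@(0,3):A a4@(2,3):A a5@(0,1):A a6@(2,1):B a7@(1,1):A a8@(1,2):A a9@(1,3):A
t=7: a0@(0,0):A a1@(0,2):B a2@(1,0):A a3@(0,3):A a4@(2,3):A a5@(0,1):A a6@(2,2):B a7@(1,1):A a8@(1,2):A a9@(1,3):A

3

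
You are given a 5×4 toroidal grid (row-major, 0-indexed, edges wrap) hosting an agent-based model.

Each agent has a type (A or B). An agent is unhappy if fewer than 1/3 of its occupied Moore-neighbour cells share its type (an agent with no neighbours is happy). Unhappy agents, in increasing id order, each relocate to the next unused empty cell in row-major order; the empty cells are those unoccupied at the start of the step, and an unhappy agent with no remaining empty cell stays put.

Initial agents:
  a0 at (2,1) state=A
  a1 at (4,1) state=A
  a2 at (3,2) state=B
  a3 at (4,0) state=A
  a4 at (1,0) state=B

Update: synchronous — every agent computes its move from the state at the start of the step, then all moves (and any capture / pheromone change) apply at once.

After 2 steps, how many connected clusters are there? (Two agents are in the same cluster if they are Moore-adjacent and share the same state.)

2

t=1: a0@(0,0):A a1@(4,1):A a2@(0,1):B a3@(4,0):A a4@(0,2):B
t=2: a0@(0,0):A a1@(4,1):A a2@(0,3):B a3@(4,0):A a4@(0,2):B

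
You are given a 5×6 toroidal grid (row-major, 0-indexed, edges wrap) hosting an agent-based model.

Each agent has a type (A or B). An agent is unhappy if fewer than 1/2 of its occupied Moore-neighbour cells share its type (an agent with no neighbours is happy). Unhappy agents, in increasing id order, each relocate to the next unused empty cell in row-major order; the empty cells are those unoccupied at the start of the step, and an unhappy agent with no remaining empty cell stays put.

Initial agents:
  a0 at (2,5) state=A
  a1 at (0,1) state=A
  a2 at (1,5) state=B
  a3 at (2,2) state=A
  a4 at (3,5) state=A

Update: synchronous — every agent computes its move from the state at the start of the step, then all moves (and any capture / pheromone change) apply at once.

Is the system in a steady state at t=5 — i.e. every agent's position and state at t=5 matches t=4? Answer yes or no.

t=1: a0@(2,5):A a1@(0,1):A a2@(0,0):B a3@(2,2):A a4@(3,5):A
t=2: a0@(2,5):A a1@(0,2):A a2@(0,3):B a3@(2,2):A a4@(3,5):A
t=3: a0@(2,5):A a1@(0,0):A a2@(0,1):B a3@(2,2):A a4@(3,5):A
t=4: a0@(2,5):A a1@(0,2):A a2@(0,3):B a3@(2,2):A a4@(3,5):A
t=5: a0@(2,5):A a1@(0,0):A a2@(0,1):B a3@(2,2):A a4@(3,5):A

no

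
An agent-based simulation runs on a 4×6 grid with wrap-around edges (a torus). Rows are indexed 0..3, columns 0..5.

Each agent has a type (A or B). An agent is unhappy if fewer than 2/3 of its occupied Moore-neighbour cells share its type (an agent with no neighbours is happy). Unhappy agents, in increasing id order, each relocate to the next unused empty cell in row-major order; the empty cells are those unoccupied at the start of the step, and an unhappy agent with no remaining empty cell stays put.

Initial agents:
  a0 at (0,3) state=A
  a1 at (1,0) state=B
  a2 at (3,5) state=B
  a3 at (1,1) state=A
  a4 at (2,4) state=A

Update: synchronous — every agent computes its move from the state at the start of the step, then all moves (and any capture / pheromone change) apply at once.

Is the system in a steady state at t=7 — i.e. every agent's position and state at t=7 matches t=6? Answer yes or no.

t=1: a0@(0,3):A a1@(0,0):B a2@(0,1):B a3@(0,2):A a4@(0,4):A
t=2: a0@(0,3):A a1@(0,0):B a2@(0,5):B a3@(1,0):A a4@(0,4):A
t=3: a0@(0,3):A a1@(0,1):B a2@(0,2):B a3@(1,1):A a4@(1,2):A
t=4: a0@(0,0):A a1@(0,4):B a2@(0,5):B a3@(1,0):A a4@(1,3):A
t=5: a0@(0,1):A a1@(0,2):B a2@(0,3):B a3@(1,1):A a4@(1,2):A
t=6: a0@(0,1):A a1@(0,0):B a2@(0,4):B a3@(1,1):A a4@(0,5):A
t=7: a0@(0,2):A a1@(0,3):B a2@(1,0):B a3@(1,2):A a4@(1,3):A

no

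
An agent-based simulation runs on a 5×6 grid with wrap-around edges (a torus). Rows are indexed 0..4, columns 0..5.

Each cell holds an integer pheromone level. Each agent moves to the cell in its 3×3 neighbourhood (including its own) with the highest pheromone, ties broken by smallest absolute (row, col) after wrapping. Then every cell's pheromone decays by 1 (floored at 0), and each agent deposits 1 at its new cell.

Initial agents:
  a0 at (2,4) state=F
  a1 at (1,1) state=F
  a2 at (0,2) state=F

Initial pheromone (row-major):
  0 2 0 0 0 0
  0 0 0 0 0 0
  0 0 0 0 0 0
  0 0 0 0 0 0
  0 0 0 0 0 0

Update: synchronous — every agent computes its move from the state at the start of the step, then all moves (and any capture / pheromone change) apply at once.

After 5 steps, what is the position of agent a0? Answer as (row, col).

(1, 3)

t=1: a0@(1,3) a1@(0,1) a2@(0,1) | pheromone: 0 3 0 0 0 0 / 0 0 0 1 0 0 / 0 0 0 0 0 0 / 0 0 0 0 0 0 / 0 0 0 0 0 0
t=2: a0@(1,3) a1@(0,1) a2@(0,1) | pheromone: 0 4 0 0 0 0 / 0 0 0 1 0 0 / 0 0 0 0 0 0 / 0 0 0 0 0 0 / 0 0 0 0 0 0
t=3: a0@(1,3) a1@(0,1) a2@(0,1) | pheromone: 0 5 0 0 0 0 / 0 0 0 1 0 0 / 0 0 0 0 0 0 / 0 0 0 0 0 0 / 0 0 0 0 0 0
t=4: a0@(1,3) a1@(0,1) a2@(0,1) | pheromone: 0 6 0 0 0 0 / 0 0 0 1 0 0 / 0 0 0 0 0 0 / 0 0 0 0 0 0 / 0 0 0 0 0 0
t=5: a0@(1,3) a1@(0,1) a2@(0,1) | pheromone: 0 7 0 0 0 0 / 0 0 0 1 0 0 / 0 0 0 0 0 0 / 0 0 0 0 0 0 / 0 0 0 0 0 0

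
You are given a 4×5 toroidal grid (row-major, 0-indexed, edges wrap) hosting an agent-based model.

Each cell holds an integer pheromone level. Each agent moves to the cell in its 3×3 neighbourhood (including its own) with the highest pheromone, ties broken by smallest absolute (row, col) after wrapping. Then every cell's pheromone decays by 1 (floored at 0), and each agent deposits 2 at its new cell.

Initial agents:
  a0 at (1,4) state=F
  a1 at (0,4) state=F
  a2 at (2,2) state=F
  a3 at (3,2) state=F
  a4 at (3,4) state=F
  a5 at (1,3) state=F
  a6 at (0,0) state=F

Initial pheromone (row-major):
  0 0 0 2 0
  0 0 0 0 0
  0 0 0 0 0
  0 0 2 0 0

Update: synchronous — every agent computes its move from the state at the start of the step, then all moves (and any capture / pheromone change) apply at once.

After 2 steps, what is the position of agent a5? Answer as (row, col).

t=1: a0@(0,3) a1@(0,3) a2@(3,2) a3@(0,3) a4@(0,3) a5@(0,3) a6@(0,0) | pheromone: 2 0 0 11 0 / 0 0 0 0 0 / 0 0 0 0 0 / 0 0 3 0 0
t=2: a0@(0,3) a1@(0,3) a2@(0,3) a3@(0,3) a4@(0,3) a5@(0,3) a6@(0,0) | pheromone: 3 0 0 22 0 / 0 0 0 0 0 / 0 0 0 0 0 / 0 0 2 0 0

(0, 3)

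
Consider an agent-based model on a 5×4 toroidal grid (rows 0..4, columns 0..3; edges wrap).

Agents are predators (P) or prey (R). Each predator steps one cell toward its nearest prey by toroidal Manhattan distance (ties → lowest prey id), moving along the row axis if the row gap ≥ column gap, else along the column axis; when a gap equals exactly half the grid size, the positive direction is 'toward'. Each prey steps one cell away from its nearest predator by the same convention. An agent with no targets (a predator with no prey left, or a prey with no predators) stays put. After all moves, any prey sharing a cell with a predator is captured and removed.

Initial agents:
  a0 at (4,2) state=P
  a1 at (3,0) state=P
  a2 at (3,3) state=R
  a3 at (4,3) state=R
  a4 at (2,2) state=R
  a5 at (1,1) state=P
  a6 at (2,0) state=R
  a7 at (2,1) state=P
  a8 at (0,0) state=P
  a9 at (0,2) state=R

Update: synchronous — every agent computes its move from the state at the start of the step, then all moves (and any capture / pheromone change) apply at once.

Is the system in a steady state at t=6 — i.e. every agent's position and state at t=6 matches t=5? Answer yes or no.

t=1: a0@(4,3):P a1@(3,3):P a2@(3,2):R a4@(2,3):R a5@(2,1):P a6@(1,0):R a7@(2,2):P a8@(4,0):P a9@(1,2):R
t=2: a0@(3,3):P a1@(3,2):P a4@(1,3):R a5@(3,1):P a7@(3,2):P a8@(0,0):P a9@(0,2):R
t=3: a0@(2,3):P a1@(4,2):P a4@(0,3):R a5@(4,1):P a7@(4,2):P a8@(1,0):P a9@(1,2):R
t=4: a0@(1,3):P a1@(0,2):P a4@(4,3):R a5@(4,2):P a7@(0,2):P a8@(0,0):P
t=5: a0@(0,3):P a1@(4,2):P a5@(4,3):P a7@(4,2):P a8@(4,0):P
t=6: (unchanged — steady state)

yes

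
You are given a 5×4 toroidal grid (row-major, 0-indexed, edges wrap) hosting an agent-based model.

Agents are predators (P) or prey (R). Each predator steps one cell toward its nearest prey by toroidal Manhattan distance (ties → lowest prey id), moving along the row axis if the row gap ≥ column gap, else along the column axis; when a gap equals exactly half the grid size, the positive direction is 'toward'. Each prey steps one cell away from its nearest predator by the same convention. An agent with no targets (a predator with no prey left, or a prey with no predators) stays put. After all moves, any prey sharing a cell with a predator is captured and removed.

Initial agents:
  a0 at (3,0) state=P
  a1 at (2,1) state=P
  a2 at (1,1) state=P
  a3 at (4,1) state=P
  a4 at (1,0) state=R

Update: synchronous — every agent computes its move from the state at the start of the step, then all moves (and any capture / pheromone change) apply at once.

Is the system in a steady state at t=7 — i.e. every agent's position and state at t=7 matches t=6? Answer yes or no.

yes

t=1: a0@(2,0):P a1@(1,1):P a2@(1,0):P a3@(0,1):P a4@(1,3):R
t=2: a0@(1,0):P a1@(1,2):P a2@(1,3):P a3@(0,2):P
t=3: (unchanged — steady state)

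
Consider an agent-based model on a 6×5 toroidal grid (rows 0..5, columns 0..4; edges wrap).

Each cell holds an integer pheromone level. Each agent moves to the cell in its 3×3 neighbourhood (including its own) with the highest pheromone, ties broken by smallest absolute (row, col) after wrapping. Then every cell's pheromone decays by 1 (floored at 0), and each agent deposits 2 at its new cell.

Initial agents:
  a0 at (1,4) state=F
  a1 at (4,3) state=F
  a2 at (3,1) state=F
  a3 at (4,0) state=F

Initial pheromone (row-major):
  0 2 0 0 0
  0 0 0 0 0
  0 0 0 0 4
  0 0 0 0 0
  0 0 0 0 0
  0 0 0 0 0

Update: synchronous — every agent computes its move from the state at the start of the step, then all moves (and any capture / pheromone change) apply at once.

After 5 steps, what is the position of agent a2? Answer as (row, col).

t=1: a0@(2,4) a1@(3,2) a2@(2,0) a3@(3,0) | pheromone: 0 1 0 0 0 / 0 0 0 0 0 / 2 0 0 0 5 / 2 0 2 0 0 / 0 0 0 0 0 / 0 0 0 0 0
t=2: a0@(2,4) a1@(3,2) a2@(2,4) a3@(2,4) | pheromone: 0 0 0 0 0 / 0 0 0 0 0 / 1 0 0 0 10 / 1 0 3 0 0 / 0 0 0 0 0 / 0 0 0 0 0
t=3: a0@(2,4) a1@(3,2) a2@(2,4) a3@(2,4) | pheromone: 0 0 0 0 0 / 0 0 0 0 0 / 0 0 0 0 15 / 0 0 4 0 0 / 0 0 0 0 0 / 0 0 0 0 0
t=4: a0@(2,4) a1@(3,2) a2@(2,4) a3@(2,4) | pheromone: 0 0 0 0 0 / 0 0 0 0 0 / 0 0 0 0 20 / 0 0 5 0 0 / 0 0 0 0 0 / 0 0 0 0 0
t=5: a0@(2,4) a1@(3,2) a2@(2,4) a3@(2,4) | pheromone: 0 0 0 0 0 / 0 0 0 0 0 / 0 0 0 0 25 / 0 0 6 0 0 / 0 0 0 0 0 / 0 0 0 0 0

(2, 4)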